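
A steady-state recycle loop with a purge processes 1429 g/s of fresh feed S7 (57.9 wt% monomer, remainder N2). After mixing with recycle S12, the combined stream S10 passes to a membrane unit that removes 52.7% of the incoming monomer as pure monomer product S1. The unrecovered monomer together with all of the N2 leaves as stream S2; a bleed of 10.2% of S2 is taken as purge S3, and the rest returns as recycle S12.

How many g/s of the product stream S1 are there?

monomer in S10: m_A = 1429×0.579 + (1−0.102)·(1−0.527)·m_A, so m_A = 827.39/0.5752 = 1438.3 g/s.
Product S1 = 0.527×1438.3 = 758 g/s.

758 g/s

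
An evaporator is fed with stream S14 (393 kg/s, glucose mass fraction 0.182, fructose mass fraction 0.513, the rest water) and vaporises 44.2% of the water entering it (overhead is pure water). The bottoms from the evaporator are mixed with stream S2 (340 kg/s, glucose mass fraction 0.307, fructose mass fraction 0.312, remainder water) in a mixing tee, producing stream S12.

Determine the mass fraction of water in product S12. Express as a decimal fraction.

Vapour removed = 0.442×0.305×393 = 52.98 kg/s; concentrate = 340.02 kg/s.
water reaching the mixer = 66.885 (from concentrate) + 340×0.381 = 196.42 kg/s.
Product flow = 340.02 + 340 = 680.02 kg/s; water fraction = 0.289.

0.289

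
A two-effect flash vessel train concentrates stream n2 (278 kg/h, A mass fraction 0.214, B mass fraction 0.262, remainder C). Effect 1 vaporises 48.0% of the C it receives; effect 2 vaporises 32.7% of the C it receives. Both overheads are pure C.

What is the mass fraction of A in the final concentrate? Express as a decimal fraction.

C in feed = 278×0.524 = 145.67 kg/h.
After stage 1: C left = (1−0.480)×145.67 = 75.749; stream total = 208.08 kg/h.
After stage 2: C left = (1−0.327)×75.749 = 50.979; final concentrate = 183.31 kg/h.
A fraction = 59.492/183.31 = 0.325.

0.325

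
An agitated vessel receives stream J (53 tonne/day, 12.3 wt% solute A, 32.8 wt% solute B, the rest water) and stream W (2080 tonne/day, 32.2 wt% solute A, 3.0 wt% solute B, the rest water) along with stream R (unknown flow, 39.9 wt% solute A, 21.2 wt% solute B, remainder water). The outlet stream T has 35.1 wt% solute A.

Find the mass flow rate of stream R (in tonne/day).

Let R be the unknown flow. Total out = 2133 + R.
solute A balance: 676.28 + 0.399·R = 0.351·(2133 + R)
(0.399 − 0.351)·R = 0.351×2133 − 676.28 = 72.404
R = 72.404 / 0.048 = 1508.4 tonne/day

1508 tonne/day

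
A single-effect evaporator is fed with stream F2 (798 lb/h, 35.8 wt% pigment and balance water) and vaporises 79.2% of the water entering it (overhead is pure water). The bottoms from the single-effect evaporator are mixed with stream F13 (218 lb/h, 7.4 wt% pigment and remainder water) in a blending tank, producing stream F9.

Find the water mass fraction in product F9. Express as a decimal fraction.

Vapour removed = 0.792×0.642×798 = 405.75 lb/h; concentrate = 392.25 lb/h.
water reaching the mixer = 106.56 (from concentrate) + 218×0.926 = 308.43 lb/h.
Product flow = 392.25 + 218 = 610.25 lb/h; water fraction = 0.5054.

0.5054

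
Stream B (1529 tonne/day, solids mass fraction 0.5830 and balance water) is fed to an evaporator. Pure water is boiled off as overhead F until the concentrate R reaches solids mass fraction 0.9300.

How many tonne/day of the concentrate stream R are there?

solids is conserved: 1529×0.583 = 891.41 tonne/day all reports to the concentrate.
Concentrate = 891.41/(target fraction) = 958.5 tonne/day.

958.5 tonne/day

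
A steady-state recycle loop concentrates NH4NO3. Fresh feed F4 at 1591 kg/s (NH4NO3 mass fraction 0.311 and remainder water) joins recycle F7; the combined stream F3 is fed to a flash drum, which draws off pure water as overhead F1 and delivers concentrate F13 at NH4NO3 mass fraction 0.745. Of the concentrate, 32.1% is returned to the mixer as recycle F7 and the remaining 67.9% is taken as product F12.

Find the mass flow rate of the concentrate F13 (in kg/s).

Overall NH4NO3 balance (none leaves overhead): NH4NO3 in fresh feed = NH4NO3 in product, i.e. 1591×0.311 = (1−0.321)·F13·0.745.
F13 = 494.8/(0.745×0.679) = 978.15 kg/s.

978.1 kg/s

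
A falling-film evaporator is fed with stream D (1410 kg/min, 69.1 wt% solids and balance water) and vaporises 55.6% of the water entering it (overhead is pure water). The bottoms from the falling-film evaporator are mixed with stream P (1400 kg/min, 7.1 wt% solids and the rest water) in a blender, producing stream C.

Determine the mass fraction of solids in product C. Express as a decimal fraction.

Vapour removed = 0.556×0.309×1410 = 242.24 kg/min; concentrate = 1167.8 kg/min.
solids reaching the mixer = 974.31 (from concentrate) + 1400×0.071 = 1073.7 kg/min.
Product flow = 1167.8 + 1400 = 2567.8 kg/min; solids fraction = 0.418.

0.418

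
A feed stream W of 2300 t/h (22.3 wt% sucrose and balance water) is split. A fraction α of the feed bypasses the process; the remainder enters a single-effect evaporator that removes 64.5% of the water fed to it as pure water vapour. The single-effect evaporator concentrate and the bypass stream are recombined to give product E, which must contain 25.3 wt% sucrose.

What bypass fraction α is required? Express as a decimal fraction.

0.763

All 2300×0.223 = 512.9 t/h of sucrose reaches E, so E = 512.9/0.253 = 2027.3 t/h and vapour = 272.73 t/h.
The evaporator receives (1−α)·2300 of feed at 0.777 water and removes 0.645 of that water:
0.645×0.777×(1−α)×2300 = 272.73
(1−α) = 272.73/1152.7 = 0.2366;  α = 0.7634.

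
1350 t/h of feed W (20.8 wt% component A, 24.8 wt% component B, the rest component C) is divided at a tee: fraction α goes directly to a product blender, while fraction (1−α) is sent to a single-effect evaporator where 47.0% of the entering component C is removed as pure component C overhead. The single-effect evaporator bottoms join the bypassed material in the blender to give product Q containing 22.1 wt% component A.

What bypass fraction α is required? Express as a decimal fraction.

0.770

All 1350×0.208 = 280.8 t/h of component A reaches Q, so Q = 280.8/0.221 = 1270.6 t/h and vapour = 79.412 t/h.
The evaporator receives (1−α)·1350 of feed at 0.544 component C and removes 0.470 of that component C:
0.470×0.544×(1−α)×1350 = 79.412
(1−α) = 79.412/345.17 = 0.2301;  α = 0.7699.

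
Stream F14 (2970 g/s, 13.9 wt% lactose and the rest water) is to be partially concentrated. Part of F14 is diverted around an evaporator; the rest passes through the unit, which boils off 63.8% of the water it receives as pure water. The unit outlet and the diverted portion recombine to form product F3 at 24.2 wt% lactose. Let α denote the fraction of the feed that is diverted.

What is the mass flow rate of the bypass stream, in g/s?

All 2970×0.139 = 412.83 g/s of lactose reaches F3, so F3 = 412.83/0.242 = 1705.9 g/s and vapour = 1264.1 g/s.
The evaporator receives (1−α)·2970 of feed at 0.861 water and removes 0.638 of that water:
0.638×0.861×(1−α)×2970 = 1264.1
(1−α) = 1264.1/1631.5 = 0.7748;  α = 0.2252.
Bypass flow = 0.2252×2970 = 668.8 g/s.

668.8 g/s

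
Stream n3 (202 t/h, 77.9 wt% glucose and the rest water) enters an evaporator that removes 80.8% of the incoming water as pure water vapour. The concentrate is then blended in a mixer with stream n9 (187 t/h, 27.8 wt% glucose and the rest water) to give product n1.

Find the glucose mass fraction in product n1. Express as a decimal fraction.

0.5932

Vapour removed = 0.808×0.221×202 = 36.071 t/h; concentrate = 165.93 t/h.
glucose reaching the mixer = 157.36 (from concentrate) + 187×0.278 = 209.34 t/h.
Product flow = 165.93 + 187 = 352.93 t/h; glucose fraction = 0.5932.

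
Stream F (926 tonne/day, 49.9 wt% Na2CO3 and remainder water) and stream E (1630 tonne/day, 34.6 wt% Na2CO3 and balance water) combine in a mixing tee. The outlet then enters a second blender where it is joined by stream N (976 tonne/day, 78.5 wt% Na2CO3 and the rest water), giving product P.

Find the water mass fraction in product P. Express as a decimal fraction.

0.493

Overall, product flow = 3532 tonne/day.
water in = 926×0.501 + 1630×0.654 + 976×0.215 = 1739.8 tonne/day.
water fraction in P = 0.493.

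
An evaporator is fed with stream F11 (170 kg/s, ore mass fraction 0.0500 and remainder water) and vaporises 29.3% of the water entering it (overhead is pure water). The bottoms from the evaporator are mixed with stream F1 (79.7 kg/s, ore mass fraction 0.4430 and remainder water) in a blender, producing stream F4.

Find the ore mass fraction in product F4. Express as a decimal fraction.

Vapour removed = 0.293×0.950×170 = 47.319 kg/s; concentrate = 122.68 kg/s.
ore reaching the mixer = 8.5 (from concentrate) + 79.7×0.443 = 43.807 kg/s.
Product flow = 122.68 + 79.7 = 202.38 kg/s; ore fraction = 0.2165.

0.2165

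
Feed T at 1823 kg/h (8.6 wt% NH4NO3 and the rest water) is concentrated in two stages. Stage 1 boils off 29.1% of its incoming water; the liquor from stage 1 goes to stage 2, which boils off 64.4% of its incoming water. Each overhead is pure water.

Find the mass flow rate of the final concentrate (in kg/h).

577.3 kg/h

water in feed = 1823×0.914 = 1666.2 kg/h.
After stage 1: water left = (1−0.291)×1666.2 = 1181.4; stream total = 1338.1 kg/h.
After stage 2: water left = (1−0.644)×1181.4 = 420.56; final concentrate = 577.34 kg/h.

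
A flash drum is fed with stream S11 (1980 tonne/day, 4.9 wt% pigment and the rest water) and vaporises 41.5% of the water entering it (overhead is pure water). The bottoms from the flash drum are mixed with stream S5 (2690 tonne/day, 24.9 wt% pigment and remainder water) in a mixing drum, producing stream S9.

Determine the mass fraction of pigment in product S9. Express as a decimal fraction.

Vapour removed = 0.415×0.951×1980 = 781.44 tonne/day; concentrate = 1198.6 tonne/day.
pigment reaching the mixer = 97.02 (from concentrate) + 2690×0.249 = 766.83 tonne/day.
Product flow = 1198.6 + 2690 = 3888.6 tonne/day; pigment fraction = 0.197.

0.197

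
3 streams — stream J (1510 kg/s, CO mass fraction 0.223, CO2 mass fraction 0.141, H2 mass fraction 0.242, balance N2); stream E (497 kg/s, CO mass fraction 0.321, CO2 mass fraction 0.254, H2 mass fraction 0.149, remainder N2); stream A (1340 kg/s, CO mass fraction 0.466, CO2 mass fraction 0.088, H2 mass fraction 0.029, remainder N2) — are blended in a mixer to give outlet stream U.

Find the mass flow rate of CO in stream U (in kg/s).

1121 kg/s

CO out = CO in = 1510×0.223 + 497×0.321 + 1340×0.466 = 1120.7 kg/s.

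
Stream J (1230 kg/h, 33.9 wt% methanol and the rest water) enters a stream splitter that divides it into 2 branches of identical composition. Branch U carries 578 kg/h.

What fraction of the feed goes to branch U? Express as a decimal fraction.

Fraction to U = 578/1230 = 0.4699.

0.470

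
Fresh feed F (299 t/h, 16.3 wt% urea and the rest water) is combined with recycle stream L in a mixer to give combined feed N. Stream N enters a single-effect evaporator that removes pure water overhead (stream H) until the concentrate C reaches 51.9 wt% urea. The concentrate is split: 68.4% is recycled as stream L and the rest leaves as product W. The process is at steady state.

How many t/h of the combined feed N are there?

Overall urea balance (none leaves overhead): urea in fresh feed = urea in product, i.e. 299×0.163 = (1−0.684)·C·0.519.
C = 48.737/(0.519×0.316) = 297.17 t/h.
Recycle L = 0.684×297.17 = 203.26 t/h.
Combined feed N = 299 + 203.26 = 502.26 t/h.

502.3 t/h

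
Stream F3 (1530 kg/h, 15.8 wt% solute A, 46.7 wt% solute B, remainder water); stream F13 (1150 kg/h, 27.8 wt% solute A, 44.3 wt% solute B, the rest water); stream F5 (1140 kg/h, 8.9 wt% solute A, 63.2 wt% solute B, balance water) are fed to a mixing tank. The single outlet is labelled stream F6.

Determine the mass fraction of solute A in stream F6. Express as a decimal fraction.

Total flow out = 1530 + 1150 + 1140 = 3820 kg/h.
solute A in = 1530×0.158 + 1150×0.278 + 1140×0.089 = 662.9 kg/h.
solute A mass fraction in F6 = 662.9/3820 = 0.174.

0.174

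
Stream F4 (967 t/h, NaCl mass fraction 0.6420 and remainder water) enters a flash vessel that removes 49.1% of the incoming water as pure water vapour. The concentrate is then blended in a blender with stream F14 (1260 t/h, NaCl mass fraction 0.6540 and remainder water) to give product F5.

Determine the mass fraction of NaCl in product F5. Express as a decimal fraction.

0.7024

Vapour removed = 0.491×0.358×967 = 169.98 t/h; concentrate = 797.02 t/h.
NaCl reaching the mixer = 620.81 (from concentrate) + 1260×0.654 = 1444.9 t/h.
Product flow = 797.02 + 1260 = 2057 t/h; NaCl fraction = 0.7024.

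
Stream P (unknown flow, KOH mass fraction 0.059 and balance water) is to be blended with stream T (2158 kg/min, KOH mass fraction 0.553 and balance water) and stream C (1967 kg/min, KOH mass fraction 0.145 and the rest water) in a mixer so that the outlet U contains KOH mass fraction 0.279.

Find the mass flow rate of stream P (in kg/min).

Let P be the unknown flow. Total out = 4125 + P.
KOH balance: 1478.6 + 0.059·P = 0.279·(4125 + P)
(0.059 − 0.279)·P = 0.279×4125 − 1478.6 = -327.71
P = -327.71 / -0.220 = 1489.6 kg/min

1490 kg/min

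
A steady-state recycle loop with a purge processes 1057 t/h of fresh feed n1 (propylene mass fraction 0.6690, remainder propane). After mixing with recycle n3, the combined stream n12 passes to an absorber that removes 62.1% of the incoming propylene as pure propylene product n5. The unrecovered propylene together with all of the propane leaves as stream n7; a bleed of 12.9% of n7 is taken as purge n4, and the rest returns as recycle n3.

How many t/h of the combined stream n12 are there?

3768 t/h

propane enters only via n1 and leaves only via the purge: 1057×0.331 = 0.129×(propane in n7), and the absorber passes all propane, so propane in n12 = propane in n7 = 2712.1 t/h.
propylene in n12: m_A = 1057×0.669 + (1−0.129)·(1−0.621)·m_A, so m_A = 707.13/0.6699 = 1055.6 t/h.
n12 = 1055.6 + 2712.1 = 3767.7 t/h.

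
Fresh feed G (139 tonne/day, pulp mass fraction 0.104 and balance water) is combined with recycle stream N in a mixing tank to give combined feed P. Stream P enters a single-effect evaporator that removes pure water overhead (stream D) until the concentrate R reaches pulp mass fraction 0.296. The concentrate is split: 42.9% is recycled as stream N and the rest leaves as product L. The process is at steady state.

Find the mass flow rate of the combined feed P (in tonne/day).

175.7 tonne/day

Overall pulp balance (none leaves overhead): pulp in fresh feed = pulp in product, i.e. 139×0.104 = (1−0.429)·R·0.296.
R = 14.456/(0.296×0.571) = 85.53 tonne/day.
Recycle N = 0.429×85.53 = 36.693 tonne/day.
Combined feed P = 139 + 36.693 = 175.69 tonne/day.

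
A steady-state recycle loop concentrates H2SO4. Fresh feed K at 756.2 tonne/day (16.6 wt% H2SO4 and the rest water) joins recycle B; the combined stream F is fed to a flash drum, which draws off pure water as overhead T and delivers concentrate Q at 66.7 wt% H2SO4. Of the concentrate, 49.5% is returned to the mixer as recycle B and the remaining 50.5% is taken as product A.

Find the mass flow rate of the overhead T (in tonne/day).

Overall H2SO4 balance (none leaves overhead): H2SO4 in fresh feed = H2SO4 in product, i.e. 756.2×0.166 = (1−0.495)·Q·0.667.
Q = 125.53/(0.667×0.505) = 372.67 tonne/day.
Recycle B = 0.495×372.67 = 184.47 tonne/day.
Combined feed F = 756.2 + 184.47 = 940.67 tonne/day.
Overhead T = F − Q = 940.67 − 372.67 = 568 tonne/day.

568 tonne/day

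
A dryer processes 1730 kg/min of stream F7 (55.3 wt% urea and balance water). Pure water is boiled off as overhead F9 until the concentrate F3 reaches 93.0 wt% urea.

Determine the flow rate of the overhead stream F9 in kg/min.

701.3 kg/min

urea is conserved: 1730×0.553 = 956.69 kg/min all reports to the concentrate.
Concentrate = 956.69/(target fraction) = 1028.7 kg/min.
Overhead = 1730 − 1028.7 = 701.3 kg/min.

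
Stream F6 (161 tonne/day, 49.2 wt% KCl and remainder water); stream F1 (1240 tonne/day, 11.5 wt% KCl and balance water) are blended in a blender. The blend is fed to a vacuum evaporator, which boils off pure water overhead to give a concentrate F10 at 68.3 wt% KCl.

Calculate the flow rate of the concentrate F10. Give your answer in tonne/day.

KCl entering = 161×0.492 + 1240×0.115 = 221.81 tonne/day.
All KCl reports to F10, so F10 = 221.81/0.683 = 324.76 tonne/day.

324.8 tonne/day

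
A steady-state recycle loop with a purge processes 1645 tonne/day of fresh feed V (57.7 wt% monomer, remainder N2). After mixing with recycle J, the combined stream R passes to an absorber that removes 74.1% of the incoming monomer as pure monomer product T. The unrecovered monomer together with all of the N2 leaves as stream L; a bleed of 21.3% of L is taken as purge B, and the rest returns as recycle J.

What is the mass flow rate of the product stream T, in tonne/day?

monomer in R: m_A = 1645×0.577 + (1−0.213)·(1−0.741)·m_A, so m_A = 949.16/0.7962 = 1192.2 tonne/day.
Product T = 0.741×1192.2 = 883.4 tonne/day.

883.4 tonne/day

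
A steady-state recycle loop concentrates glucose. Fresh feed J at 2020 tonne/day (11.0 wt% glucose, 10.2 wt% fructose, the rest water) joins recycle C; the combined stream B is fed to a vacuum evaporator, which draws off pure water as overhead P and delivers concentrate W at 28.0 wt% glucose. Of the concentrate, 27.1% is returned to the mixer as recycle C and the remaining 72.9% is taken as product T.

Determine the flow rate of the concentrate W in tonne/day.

1089 tonne/day

Overall glucose balance (none leaves overhead): glucose in fresh feed = glucose in product, i.e. 2020×0.110 = (1−0.271)·W·0.280.
W = 222.2/(0.280×0.729) = 1088.6 tonne/day.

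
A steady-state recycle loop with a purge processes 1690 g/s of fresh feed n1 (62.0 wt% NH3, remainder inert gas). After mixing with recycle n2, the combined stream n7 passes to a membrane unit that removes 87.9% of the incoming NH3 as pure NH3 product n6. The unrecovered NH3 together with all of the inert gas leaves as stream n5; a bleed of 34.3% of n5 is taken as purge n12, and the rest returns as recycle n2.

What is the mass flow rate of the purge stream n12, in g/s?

inert gas enters only via n1 and leaves only via the purge: 1690×0.380 = 0.343×(inert gas in n5), and the membrane unit passes all inert gas, so inert gas in n7 = inert gas in n5 = 1872.3 g/s.
NH3 in n7: m_A = 1690×0.620 + (1−0.343)·(1−0.879)·m_A, so m_A = 1047.8/0.9205 = 1138.3 g/s.
n5 = (1−0.879)×1138.3 + 1872.3 = 2010 g/s.
Purge n12 = 0.343×2010 = 689.44 g/s.

689.4 g/s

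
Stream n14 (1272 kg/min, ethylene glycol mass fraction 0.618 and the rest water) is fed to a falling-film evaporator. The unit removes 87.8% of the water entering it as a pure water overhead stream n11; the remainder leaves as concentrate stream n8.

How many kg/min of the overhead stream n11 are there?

426.6 kg/min

water entering = 1272×0.382 = 485.9 kg/min; overhead removed = 0.878×485.9 = 426.62 kg/min.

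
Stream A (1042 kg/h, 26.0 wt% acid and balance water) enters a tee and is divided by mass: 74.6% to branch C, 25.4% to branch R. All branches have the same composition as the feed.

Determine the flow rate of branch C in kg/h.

777.3 kg/h

Branch C flow = 0.746×1042 = 777.33 kg/h.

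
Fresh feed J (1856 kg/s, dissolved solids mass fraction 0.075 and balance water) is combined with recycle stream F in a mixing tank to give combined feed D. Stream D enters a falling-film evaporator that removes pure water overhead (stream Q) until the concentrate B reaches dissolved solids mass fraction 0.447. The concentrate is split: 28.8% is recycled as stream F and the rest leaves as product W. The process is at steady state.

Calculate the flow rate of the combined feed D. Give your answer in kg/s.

Overall dissolved solids balance (none leaves overhead): dissolved solids in fresh feed = dissolved solids in product, i.e. 1856×0.075 = (1−0.288)·B·0.447.
B = 139.2/(0.447×0.712) = 437.37 kg/s.
Recycle F = 0.288×437.37 = 125.96 kg/s.
Combined feed D = 1856 + 125.96 = 1982 kg/s.

1982 kg/s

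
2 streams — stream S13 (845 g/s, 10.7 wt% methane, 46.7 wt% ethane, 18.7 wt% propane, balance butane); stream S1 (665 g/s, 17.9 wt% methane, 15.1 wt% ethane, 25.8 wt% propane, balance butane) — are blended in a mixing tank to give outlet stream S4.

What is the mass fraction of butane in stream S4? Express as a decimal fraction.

0.315

Total flow out = 845 + 665 = 1510 g/s.
butane in = 845×0.239 + 665×0.412 = 475.93 g/s.
butane mass fraction in S4 = 475.93/1510 = 0.315.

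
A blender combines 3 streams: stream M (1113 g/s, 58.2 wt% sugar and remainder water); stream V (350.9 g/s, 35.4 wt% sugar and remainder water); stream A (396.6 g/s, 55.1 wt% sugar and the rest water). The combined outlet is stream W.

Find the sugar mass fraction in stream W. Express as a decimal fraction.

0.5324

Total flow out = 1113 + 350.9 + 396.6 = 1860.5 g/s.
sugar in = 1113×0.582 + 350.9×0.354 + 396.6×0.551 = 990.51 g/s.
sugar mass fraction in W = 990.51/1860.5 = 0.5324.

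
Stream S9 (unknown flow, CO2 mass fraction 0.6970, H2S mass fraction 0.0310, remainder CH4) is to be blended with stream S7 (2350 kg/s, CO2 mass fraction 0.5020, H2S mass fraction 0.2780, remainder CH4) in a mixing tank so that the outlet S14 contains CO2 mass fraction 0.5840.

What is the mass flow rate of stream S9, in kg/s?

1705 kg/s

Let S9 be the unknown flow. Total out = 2350 + S9.
CO2 balance: 1179.7 + 0.697·S9 = 0.584·(2350 + S9)
(0.697 − 0.584)·S9 = 0.584×2350 − 1179.7 = 192.7
S9 = 192.7 / 0.113 = 1705.3 kg/s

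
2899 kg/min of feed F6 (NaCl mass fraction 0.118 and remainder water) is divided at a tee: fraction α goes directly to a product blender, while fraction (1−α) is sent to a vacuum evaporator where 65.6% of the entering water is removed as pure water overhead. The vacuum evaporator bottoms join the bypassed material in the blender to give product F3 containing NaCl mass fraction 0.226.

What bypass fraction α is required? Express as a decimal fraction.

All 2899×0.118 = 342.08 kg/min of NaCl reaches F3, so F3 = 342.08/0.226 = 1513.6 kg/min and vapour = 1385.4 kg/min.
The evaporator receives (1−α)·2899 of feed at 0.882 water and removes 0.656 of that water:
0.656×0.882×(1−α)×2899 = 1385.4
(1−α) = 1385.4/1677.3 = 0.8259;  α = 0.1741.

0.174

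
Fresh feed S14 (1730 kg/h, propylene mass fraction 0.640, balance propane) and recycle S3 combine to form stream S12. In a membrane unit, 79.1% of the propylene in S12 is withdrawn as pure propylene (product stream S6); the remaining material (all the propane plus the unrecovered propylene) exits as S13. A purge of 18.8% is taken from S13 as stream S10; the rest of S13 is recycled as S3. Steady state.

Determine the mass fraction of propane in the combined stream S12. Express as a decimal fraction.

0.713

propane enters only via S14 and leaves only via the purge: 1730×0.360 = 0.188×(propane in S13), and the membrane unit passes all propane, so propane in S12 = propane in S13 = 3312.8 kg/h.
propylene in S12: m_A = 1730×0.640 + (1−0.188)·(1−0.791)·m_A, so m_A = 1107.2/0.8303 = 1333.5 kg/h.
S12 = 1333.5 + 3312.8 = 4646.3 kg/h.
propane fraction in S12 = 3312.8/4646.3 = 0.713.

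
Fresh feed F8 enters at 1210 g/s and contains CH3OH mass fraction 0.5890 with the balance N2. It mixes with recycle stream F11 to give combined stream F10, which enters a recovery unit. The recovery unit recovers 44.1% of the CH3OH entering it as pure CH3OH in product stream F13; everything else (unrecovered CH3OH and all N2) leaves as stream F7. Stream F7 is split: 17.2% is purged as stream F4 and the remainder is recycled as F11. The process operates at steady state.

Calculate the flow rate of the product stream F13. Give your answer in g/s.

585.1 g/s

CH3OH in F10: m_A = 1210×0.589 + (1−0.172)·(1−0.441)·m_A, so m_A = 712.69/0.5371 = 1326.8 g/s.
Product F13 = 0.441×1326.8 = 585.12 g/s.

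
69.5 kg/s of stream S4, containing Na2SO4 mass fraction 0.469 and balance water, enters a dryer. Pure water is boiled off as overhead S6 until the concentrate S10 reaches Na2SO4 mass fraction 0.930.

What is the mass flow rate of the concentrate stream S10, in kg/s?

35.05 kg/s

Na2SO4 is conserved: 69.5×0.469 = 32.596 kg/s all reports to the concentrate.
Concentrate = 32.596/(target fraction) = 35.049 kg/s.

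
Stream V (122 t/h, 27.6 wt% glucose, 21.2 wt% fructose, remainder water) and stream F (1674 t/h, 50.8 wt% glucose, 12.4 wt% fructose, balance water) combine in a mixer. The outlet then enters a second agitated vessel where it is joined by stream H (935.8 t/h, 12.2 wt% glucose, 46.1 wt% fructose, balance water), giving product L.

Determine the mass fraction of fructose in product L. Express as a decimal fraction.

Overall, product flow = 2731.8 t/h.
fructose in = 122×0.212 + 1674×0.124 + 935.8×0.461 = 664.84 t/h.
fructose fraction in L = 0.2434.

0.2434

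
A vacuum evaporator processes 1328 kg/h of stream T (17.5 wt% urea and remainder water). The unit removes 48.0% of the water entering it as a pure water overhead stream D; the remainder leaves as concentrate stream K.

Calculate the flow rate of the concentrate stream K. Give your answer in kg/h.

water entering = 1328×0.825 = 1095.6 kg/h; overhead removed = 0.480×1095.6 = 525.89 kg/h.
Concentrate = 1328 − 525.89 = 802.11 kg/h.

802.1 kg/h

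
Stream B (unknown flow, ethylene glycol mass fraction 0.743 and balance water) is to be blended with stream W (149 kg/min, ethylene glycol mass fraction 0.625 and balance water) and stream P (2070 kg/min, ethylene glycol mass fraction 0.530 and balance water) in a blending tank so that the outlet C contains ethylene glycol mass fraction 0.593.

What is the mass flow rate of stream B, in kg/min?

Let B be the unknown flow. Total out = 2219 + B.
ethylene glycol balance: 1190.2 + 0.743·B = 0.593·(2219 + B)
(0.743 − 0.593)·B = 0.593×2219 − 1190.2 = 125.64
B = 125.64 / 0.150 = 837.61 kg/min

837.6 kg/min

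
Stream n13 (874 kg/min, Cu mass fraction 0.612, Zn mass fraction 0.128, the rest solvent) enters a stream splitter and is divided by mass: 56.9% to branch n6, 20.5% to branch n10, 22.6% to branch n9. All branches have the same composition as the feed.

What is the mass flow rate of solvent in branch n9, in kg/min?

51.36 kg/min

Branch n9 total = 0.226×874 = 197.52 kg/min.
solvent in n9 = 0.260×197.52 = 51.356 kg/min.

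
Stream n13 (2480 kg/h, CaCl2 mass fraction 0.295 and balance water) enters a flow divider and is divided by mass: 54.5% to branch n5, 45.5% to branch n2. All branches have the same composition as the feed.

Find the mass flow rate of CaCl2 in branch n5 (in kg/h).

398.7 kg/h

Branch n5 total = 0.545×2480 = 1351.6 kg/h.
CaCl2 in n5 = 0.295×1351.6 = 398.72 kg/h.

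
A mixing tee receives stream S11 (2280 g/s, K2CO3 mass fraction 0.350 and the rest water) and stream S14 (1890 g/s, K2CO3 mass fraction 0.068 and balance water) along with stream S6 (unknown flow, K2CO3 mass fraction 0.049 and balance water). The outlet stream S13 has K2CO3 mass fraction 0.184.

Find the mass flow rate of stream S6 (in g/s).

Let S6 be the unknown flow. Total out = 4170 + S6.
K2CO3 balance: 926.52 + 0.049·S6 = 0.184·(4170 + S6)
(0.049 − 0.184)·S6 = 0.184×4170 − 926.52 = -159.24
S6 = -159.24 / -0.135 = 1179.6 g/s

1180 g/s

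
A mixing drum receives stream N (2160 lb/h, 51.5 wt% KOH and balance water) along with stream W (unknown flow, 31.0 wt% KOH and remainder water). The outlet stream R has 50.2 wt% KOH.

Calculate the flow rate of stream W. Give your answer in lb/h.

Let W be the unknown flow. Total out = 2160 + W.
KOH balance: 1112.4 + 0.310·W = 0.502·(2160 + W)
(0.310 − 0.502)·W = 0.502×2160 − 1112.4 = -28.08
W = -28.08 / -0.192 = 146.25 lb/h

146.3 lb/h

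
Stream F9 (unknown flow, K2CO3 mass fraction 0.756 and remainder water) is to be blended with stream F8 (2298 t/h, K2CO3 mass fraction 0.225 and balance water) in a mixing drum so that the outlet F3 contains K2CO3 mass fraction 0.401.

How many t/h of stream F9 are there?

Let F9 be the unknown flow. Total out = 2298 + F9.
K2CO3 balance: 517.05 + 0.756·F9 = 0.401·(2298 + F9)
(0.756 − 0.401)·F9 = 0.401×2298 − 517.05 = 404.45
F9 = 404.45 / 0.355 = 1139.3 t/h

1139 t/h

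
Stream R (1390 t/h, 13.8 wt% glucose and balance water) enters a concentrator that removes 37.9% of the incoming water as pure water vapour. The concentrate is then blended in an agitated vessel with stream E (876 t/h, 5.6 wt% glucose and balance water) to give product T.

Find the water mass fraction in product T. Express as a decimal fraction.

Vapour removed = 0.379×0.862×1390 = 454.11 t/h; concentrate = 935.89 t/h.
water reaching the mixer = 744.07 (from concentrate) + 876×0.944 = 1571 t/h.
Product flow = 935.89 + 876 = 1811.9 t/h; water fraction = 0.867.

0.867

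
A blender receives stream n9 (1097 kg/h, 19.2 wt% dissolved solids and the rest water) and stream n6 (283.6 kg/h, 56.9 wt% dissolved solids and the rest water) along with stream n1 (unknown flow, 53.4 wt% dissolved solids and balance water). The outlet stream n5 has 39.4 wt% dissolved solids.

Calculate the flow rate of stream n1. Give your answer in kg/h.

Let n1 be the unknown flow. Total out = 1380.6 + n1.
dissolved solids balance: 371.99 + 0.534·n1 = 0.394·(1380.6 + n1)
(0.534 − 0.394)·n1 = 0.394×1380.6 − 371.99 = 171.96
n1 = 171.96 / 0.140 = 1228.3 kg/h

1228 kg/h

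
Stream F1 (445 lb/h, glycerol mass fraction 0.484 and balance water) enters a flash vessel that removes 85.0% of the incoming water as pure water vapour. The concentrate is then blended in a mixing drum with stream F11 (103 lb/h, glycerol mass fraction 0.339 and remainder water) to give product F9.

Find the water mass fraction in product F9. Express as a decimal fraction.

Vapour removed = 0.850×0.516×445 = 195.18 lb/h; concentrate = 249.82 lb/h.
water reaching the mixer = 34.443 (from concentrate) + 103×0.661 = 102.53 lb/h.
Product flow = 249.82 + 103 = 352.82 lb/h; water fraction = 0.291.

0.291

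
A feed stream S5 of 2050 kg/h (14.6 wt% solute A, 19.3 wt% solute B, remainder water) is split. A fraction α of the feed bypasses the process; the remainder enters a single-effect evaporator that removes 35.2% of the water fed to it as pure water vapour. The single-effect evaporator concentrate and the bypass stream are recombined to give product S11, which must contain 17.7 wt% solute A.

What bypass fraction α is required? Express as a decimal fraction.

All 2050×0.146 = 299.3 kg/h of solute A reaches S11, so S11 = 299.3/0.177 = 1691 kg/h and vapour = 359.04 kg/h.
The evaporator receives (1−α)·2050 of feed at 0.661 water and removes 0.352 of that water:
0.352×0.661×(1−α)×2050 = 359.04
(1−α) = 359.04/476.98 = 0.7527;  α = 0.2473.

0.247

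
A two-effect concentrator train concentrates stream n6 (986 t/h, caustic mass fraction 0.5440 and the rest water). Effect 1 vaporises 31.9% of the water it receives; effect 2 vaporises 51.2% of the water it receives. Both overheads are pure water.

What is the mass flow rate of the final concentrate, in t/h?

685.8 t/h

water in feed = 986×0.456 = 449.62 t/h.
After stage 1: water left = (1−0.319)×449.62 = 306.19; stream total = 842.57 t/h.
After stage 2: water left = (1−0.512)×306.19 = 149.42; final concentrate = 685.8 t/h.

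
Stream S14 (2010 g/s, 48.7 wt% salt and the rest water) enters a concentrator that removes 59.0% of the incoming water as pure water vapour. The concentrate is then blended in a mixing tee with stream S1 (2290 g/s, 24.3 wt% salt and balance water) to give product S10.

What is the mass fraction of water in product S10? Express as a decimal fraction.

0.584

Vapour removed = 0.590×0.513×2010 = 608.37 g/s; concentrate = 1401.6 g/s.
water reaching the mixer = 422.76 (from concentrate) + 2290×0.757 = 2156.3 g/s.
Product flow = 1401.6 + 2290 = 3691.6 g/s; water fraction = 0.584.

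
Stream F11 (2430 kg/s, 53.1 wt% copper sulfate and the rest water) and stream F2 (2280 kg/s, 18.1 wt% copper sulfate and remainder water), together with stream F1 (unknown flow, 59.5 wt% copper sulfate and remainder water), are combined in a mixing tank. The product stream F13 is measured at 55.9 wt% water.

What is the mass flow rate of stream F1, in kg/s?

Let F1 be the unknown flow. Total out = 4710 + F1.
water balance: 3007 + 0.405·F1 = 0.559·(4710 + F1)
(0.405 − 0.559)·F1 = 0.559×4710 − 3007 = -374.1
F1 = -374.1 / -0.154 = 2429.2 kg/s

2429 kg/s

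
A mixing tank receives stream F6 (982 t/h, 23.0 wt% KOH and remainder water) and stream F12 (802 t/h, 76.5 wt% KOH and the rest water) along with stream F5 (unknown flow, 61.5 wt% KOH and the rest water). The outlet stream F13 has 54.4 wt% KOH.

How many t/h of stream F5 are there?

Let F5 be the unknown flow. Total out = 1784 + F5.
KOH balance: 839.39 + 0.615·F5 = 0.544·(1784 + F5)
(0.615 − 0.544)·F5 = 0.544×1784 − 839.39 = 131.11
F5 = 131.11 / 0.071 = 1846.6 t/h

1847 t/h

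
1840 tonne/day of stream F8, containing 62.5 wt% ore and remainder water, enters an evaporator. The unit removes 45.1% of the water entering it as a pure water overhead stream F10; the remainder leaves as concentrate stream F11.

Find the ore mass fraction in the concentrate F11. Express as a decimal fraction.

0.752

ore is not removed: 1840×0.625 = 1150 tonne/day of ore enters F11.
water entering = 1840×0.375 = 690 tonne/day; overhead removed = 0.451×690 = 311.19 tonne/day.
Concentrate = 1840 − 311.19 = 1528.8 tonne/day.
Mass fraction = 1150/1528.8 = 0.752.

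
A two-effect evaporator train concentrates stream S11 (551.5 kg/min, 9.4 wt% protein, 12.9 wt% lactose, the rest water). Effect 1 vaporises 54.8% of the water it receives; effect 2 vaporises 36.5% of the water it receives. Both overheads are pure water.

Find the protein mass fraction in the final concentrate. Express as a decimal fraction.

water in feed = 551.5×0.777 = 428.52 kg/min.
After stage 1: water left = (1−0.548)×428.52 = 193.69; stream total = 316.67 kg/min.
After stage 2: water left = (1−0.365)×193.69 = 122.99; final concentrate = 245.98 kg/min.
protein fraction = 51.841/245.98 = 0.2108.

0.2108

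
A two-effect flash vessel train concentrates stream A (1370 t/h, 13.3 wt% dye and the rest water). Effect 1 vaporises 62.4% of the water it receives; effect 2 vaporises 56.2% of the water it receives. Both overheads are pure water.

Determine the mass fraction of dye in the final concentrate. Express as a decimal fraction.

water in feed = 1370×0.867 = 1187.8 t/h.
After stage 1: water left = (1−0.624)×1187.8 = 446.61; stream total = 628.82 t/h.
After stage 2: water left = (1−0.562)×446.61 = 195.61; final concentrate = 377.82 t/h.
dye fraction = 182.21/377.82 = 0.482.

0.482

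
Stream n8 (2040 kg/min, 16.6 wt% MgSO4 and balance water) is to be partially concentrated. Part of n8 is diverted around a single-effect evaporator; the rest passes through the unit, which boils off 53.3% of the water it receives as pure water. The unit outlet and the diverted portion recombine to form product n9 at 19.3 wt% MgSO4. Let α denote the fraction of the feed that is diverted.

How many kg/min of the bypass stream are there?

All 2040×0.166 = 338.64 kg/min of MgSO4 reaches n9, so n9 = 338.64/0.193 = 1754.6 kg/min and vapour = 285.39 kg/min.
The evaporator receives (1−α)·2040 of feed at 0.834 water and removes 0.533 of that water:
0.533×0.834×(1−α)×2040 = 285.39
(1−α) = 285.39/906.82 = 0.3147;  α = 0.6853.
Bypass flow = 0.6853×2040 = 1398 kg/min.

1398 kg/min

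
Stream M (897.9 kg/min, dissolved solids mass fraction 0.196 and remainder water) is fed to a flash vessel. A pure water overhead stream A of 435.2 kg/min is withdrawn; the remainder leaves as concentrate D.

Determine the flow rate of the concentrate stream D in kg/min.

462.7 kg/min

Concentrate = 897.9 − 435.2 = 462.7 kg/min.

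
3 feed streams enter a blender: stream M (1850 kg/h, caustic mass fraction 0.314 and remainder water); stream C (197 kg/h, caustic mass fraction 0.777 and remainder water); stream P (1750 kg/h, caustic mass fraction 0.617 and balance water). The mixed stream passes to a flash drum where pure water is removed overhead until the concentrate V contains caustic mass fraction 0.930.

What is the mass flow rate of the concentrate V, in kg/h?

caustic entering = 1850×0.314 + 197×0.777 + 1750×0.617 = 1813.7 kg/h.
All caustic reports to V, so V = 1813.7/0.930 = 1950.2 kg/h.

1950 kg/h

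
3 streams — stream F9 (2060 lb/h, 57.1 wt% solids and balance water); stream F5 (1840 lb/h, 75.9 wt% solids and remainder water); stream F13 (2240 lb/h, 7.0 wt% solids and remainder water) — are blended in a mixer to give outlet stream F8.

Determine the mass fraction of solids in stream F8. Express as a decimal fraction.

Total flow out = 2060 + 1840 + 2240 = 6140 lb/h.
solids in = 2060×0.571 + 1840×0.759 + 2240×0.070 = 2729.6 lb/h.
solids mass fraction in F8 = 2729.6/6140 = 0.445.

0.445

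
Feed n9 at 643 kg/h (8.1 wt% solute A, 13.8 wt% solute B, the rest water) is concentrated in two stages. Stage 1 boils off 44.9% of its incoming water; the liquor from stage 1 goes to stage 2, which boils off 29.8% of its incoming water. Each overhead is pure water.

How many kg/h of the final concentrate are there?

335.1 kg/h

water in feed = 643×0.781 = 502.18 kg/h.
After stage 1: water left = (1−0.449)×502.18 = 276.7; stream total = 417.52 kg/h.
After stage 2: water left = (1−0.298)×276.7 = 194.25; final concentrate = 335.06 kg/h.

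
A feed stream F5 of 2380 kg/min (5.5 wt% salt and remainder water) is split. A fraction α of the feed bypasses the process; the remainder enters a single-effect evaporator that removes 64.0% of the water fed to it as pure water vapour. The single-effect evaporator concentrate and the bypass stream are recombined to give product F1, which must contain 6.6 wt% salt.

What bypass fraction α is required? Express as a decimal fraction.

All 2380×0.055 = 130.9 kg/min of salt reaches F1, so F1 = 130.9/0.066 = 1983.3 kg/min and vapour = 396.67 kg/min.
The evaporator receives (1−α)·2380 of feed at 0.945 water and removes 0.640 of that water:
0.640×0.945×(1−α)×2380 = 396.67
(1−α) = 396.67/1439.4 = 0.2756;  α = 0.7244.

0.724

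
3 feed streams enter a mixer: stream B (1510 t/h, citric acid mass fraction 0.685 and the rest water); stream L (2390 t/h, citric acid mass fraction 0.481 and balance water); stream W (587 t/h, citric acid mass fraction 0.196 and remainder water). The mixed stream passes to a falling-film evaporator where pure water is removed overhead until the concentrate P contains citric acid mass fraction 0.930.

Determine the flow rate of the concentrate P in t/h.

citric acid entering = 1510×0.685 + 2390×0.481 + 587×0.196 = 2299 t/h.
All citric acid reports to P, so P = 2299/0.930 = 2472 t/h.

2472 t/h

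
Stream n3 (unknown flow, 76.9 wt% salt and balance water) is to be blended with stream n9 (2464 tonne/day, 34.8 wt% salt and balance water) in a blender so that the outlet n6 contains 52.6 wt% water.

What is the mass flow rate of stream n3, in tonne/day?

1052 tonne/day

Let n3 be the unknown flow. Total out = 2464 + n3.
water balance: 1606.5 + 0.231·n3 = 0.526·(2464 + n3)
(0.231 − 0.526)·n3 = 0.526×2464 − 1606.5 = -310.46
n3 = -310.46 / -0.295 = 1052.4 tonne/day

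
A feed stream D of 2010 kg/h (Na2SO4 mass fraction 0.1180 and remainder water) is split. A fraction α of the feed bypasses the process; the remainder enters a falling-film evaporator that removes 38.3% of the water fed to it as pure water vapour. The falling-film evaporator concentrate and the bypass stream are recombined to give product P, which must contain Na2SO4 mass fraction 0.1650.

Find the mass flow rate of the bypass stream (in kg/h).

315.1 kg/h

All 2010×0.118 = 237.18 kg/h of Na2SO4 reaches P, so P = 237.18/0.165 = 1437.5 kg/h and vapour = 572.55 kg/h.
The evaporator receives (1−α)·2010 of feed at 0.882 water and removes 0.383 of that water:
0.383×0.882×(1−α)×2010 = 572.55
(1−α) = 572.55/678.99 = 0.8432;  α = 0.1568.
Bypass flow = 0.1568×2010 = 315.11 kg/h.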